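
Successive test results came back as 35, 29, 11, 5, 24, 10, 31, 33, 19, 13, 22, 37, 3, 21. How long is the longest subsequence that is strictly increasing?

5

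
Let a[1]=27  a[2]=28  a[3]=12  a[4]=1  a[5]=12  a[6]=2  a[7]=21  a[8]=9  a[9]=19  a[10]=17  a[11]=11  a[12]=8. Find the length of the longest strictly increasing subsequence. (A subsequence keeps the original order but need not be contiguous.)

Track the smallest tail for each achievable length (strict):
27 → extends → [27]
28 → extends → [27, 28]
12 → replaces 27 → [12, 28]
1 → replaces 12 → [1, 28]
12 → replaces 28 → [1, 12]
2 → replaces 12 → [1, 2]
21 → extends → [1, 2, 21]
9 → replaces 21 → [1, 2, 9]
19 → extends → [1, 2, 9, 19]
17 → replaces 19 → [1, 2, 9, 17]
11 → replaces 17 → [1, 2, 9, 11]
8 → replaces 9 → [1, 2, 8, 11]
Four tails, so the longest strictly increasing subsequence has length 4 (e.g. 1, 2, 9, 19).

4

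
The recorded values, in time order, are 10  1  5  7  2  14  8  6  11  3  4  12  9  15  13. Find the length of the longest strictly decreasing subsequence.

4

Negate each value so 'decreasing' becomes 'increasing', then run patience tails on the negated sequence:
-10 → extends → [-10]
-1 → extends → [-10, -1]
-5 → replaces -1 → [-10, -5]
-7 → replaces -5 → [-10, -7]
-2 → extends → [-10, -7, -2]
-14 → replaces -10 → [-14, -7, -2]
-8 → replaces -7 → [-14, -8, -2]
-6 → replaces -2 → [-14, -8, -6]
-11 → replaces -8 → [-14, -11, -6]
-3 → extends → [-14, -11, -6, -3]
-4 → replaces -3 → [-14, -11, -6, -4]
-12 → replaces -11 → [-14, -12, -6, -4]
-9 → replaces -6 → [-14, -12, -9, -4]
-15 → replaces -14 → [-15, -12, -9, -4]
-13 → replaces -12 → [-15, -13, -9, -4]
Four tails, so the longest strictly decreasing subsequence of the original has length 4.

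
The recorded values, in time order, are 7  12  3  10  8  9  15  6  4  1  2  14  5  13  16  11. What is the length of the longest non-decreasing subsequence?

5

Track the smallest tail for each achievable length (allowing ties):
7 → extends → [7]
12 → extends → [7, 12]
3 → replaces 7 → [3, 12]
10 → replaces 12 → [3, 10]
8 → replaces 10 → [3, 8]
9 → extends → [3, 8, 9]
15 → extends → [3, 8, 9, 15]
6 → replaces 8 → [3, 6, 9, 15]
4 → replaces 6 → [3, 4, 9, 15]
1 → replaces 3 → [1, 4, 9, 15]
2 → replaces 4 → [1, 2, 9, 15]
14 → replaces 15 → [1, 2, 9, 14]
5 → replaces 9 → [1, 2, 5, 14]
13 → replaces 14 → [1, 2, 5, 13]
16 → extends → [1, 2, 5, 13, 16]
11 → replaces 13 → [1, 2, 5, 11, 16]
Five tails, so the longest non-decreasing subsequence has length 5 (e.g. 7, 8, 9, 15, 16).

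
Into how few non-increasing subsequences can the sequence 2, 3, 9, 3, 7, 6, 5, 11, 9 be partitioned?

4

The minimum number of non-increasing subsequences covering a sequence equals the length of its longest strictly increasing subsequence.
LIS length is 4 (e.g. 2, 3, 9, 11), so 4 piles are needed.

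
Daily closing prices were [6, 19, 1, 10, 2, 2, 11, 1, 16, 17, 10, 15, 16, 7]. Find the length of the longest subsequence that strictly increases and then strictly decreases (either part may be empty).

inc[i] = longest strictly increasing subsequence ending at i; dec[i] = longest strictly decreasing subsequence starting at i:
i:      1  2  3  4  5  6  7  8  9 10 11 12 13 14
a[i]:   6 19  1 10  2  2 11  1 16 17 10 15 16  7
inc:    1  2  1  2  2  2  3  1  4  5  3  4  5  3
dec:    3  4  1  3  2  2  3  1  3  3  2  2  2  1
Best peak at i=10 (value 17): inc=5, dec=3, length 5+3−1 = 7.

7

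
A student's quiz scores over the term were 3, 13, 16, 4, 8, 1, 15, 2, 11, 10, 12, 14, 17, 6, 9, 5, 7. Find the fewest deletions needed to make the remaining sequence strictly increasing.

10

Fewest deletions = n − (longest strictly increasing subsequence).
i:      1  2  3  4  5  6  7  8  9 10 11 12 13 14 15 16 17
a[i]:   3 13 16  4  8  1 15  2 11 10 12 14 17  6  9  5  7
dp:     1  2  3  2  3  1  4  2  4  4  5  6  7  3  4  3  4
max dp = 7, so deletions = 17 − 7 = 10.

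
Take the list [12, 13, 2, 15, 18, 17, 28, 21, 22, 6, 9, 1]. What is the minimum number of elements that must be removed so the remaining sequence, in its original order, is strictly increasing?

6

Fewest deletions = n − (longest strictly increasing subsequence).
Patience tails:
12 → extends → [12]
13 → extends → [12, 13]
2 → replaces 12 → [2, 13]
15 → extends → [2, 13, 15]
18 → extends → [2, 13, 15, 18]
17 → replaces 18 → [2, 13, 15, 17]
28 → extends → [2, 13, 15, 17, 28]
21 → replaces 28 → [2, 13, 15, 17, 21]
22 → extends → [2, 13, 15, 17, 21, 22]
6 → replaces 13 → [2, 6, 15, 17, 21, 22]
9 → replaces 15 → [2, 6, 9, 17, 21, 22]
1 → replaces 2 → [1, 6, 9, 17, 21, 22]
Longest strictly increasing subsequence has length 6, so deletions = 12 − 6 = 6.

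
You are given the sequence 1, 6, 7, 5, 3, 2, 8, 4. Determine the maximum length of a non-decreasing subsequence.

Let dp[i] be the length of the longest such subsequence ending at index i:
i:     1 2 3 4 5 6 7 8
a[i]:  1 6 7 5 3 2 8 4
dp:    1 2 3 2 2 2 4 3
Maximum dp value is 4.

4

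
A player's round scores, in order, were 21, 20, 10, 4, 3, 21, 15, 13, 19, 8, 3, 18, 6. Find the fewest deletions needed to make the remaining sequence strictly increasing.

10

Fewest deletions = n − (longest strictly increasing subsequence).
Patience tails:
21 → extends → [21]
20 → replaces 21 → [20]
10 → replaces 20 → [10]
4 → replaces 10 → [4]
3 → replaces 4 → [3]
21 → extends → [3, 21]
15 → replaces 21 → [3, 15]
13 → replaces 15 → [3, 13]
19 → extends → [3, 13, 19]
8 → replaces 13 → [3, 8, 19]
3 → already a tail → [3, 8, 19]
18 → replaces 19 → [3, 8, 18]
6 → replaces 8 → [3, 6, 18]
Longest strictly increasing subsequence has length 3, so deletions = 13 − 3 = 10.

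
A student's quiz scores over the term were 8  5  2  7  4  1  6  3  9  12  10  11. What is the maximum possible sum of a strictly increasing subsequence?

Let S[i] be the best sum of a strictly increasing subsequence ending at i:
i:      1  2  3  4  5  6  7  8  9 10 11 12
a[i]:   8  5  2  7  4  1  6  3  9 12 10 11
S:      8  5  2 12  6  1 12  5 21 33 31 42
Maximum is 42 (e.g. 2 + 4 + 6 + 9 + 10 + 11).

42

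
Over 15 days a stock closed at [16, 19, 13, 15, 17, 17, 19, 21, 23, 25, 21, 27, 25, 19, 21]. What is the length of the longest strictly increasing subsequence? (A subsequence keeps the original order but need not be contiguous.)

Let dp[i] be the length of the longest such subsequence ending at index i:
i:      1  2  3  4  5  6  7  8  9 10 11 12 13 14 15
a[i]:  16 19 13 15 17 17 19 21 23 25 21 27 25 19 21
dp:     1  2  1  2  3  3  4  5  6  7  5  8  7  4  5
Maximum dp value is 8.

8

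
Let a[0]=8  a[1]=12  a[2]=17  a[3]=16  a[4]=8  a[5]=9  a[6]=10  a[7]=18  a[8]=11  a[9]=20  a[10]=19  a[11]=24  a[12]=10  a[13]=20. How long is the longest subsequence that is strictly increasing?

Let dp[i] be the length of the longest such subsequence ending at index i:
i:      0  1  2  3  4  5  6  7  8  9 10 11 12 13
a[i]:   8 12 17 16  8  9 10 18 11 20 19 24 10 20
dp:     1  2  3  3  1  2  3  4  4  5  5  6  3  6
Maximum dp value is 6.

6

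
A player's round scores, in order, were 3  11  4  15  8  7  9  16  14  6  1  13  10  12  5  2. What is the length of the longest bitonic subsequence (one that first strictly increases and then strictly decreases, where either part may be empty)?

10

inc[i] = longest strictly increasing subsequence ending at i; dec[i] = longest strictly decreasing subsequence starting at i:
i:      1  2  3  4  5  6  7  8  9 10 11 12 13 14 15 16
a[i]:   3 11  4 15  8  7  9 16 14  6  1 13 10 12  5  2
inc:    1  2  2  3  3  3  4  5  5  3  1  5  5  6  3  2
dec:    2  6  2  6  5  4  4  6  5  3  1  4  3  3  2  1
Best peak at i=8 (value 16): inc=5, dec=6, length 5+6−1 = 10.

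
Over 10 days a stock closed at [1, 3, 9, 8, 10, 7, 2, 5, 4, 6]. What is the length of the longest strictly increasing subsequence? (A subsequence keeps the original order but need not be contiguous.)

4

Track the smallest tail for each achievable length (strict):
1 → extends → [1]
3 → extends → [1, 3]
9 → extends → [1, 3, 9]
8 → replaces 9 → [1, 3, 8]
10 → extends → [1, 3, 8, 10]
7 → replaces 8 → [1, 3, 7, 10]
2 → replaces 3 → [1, 2, 7, 10]
5 → replaces 7 → [1, 2, 5, 10]
4 → replaces 5 → [1, 2, 4, 10]
6 → replaces 10 → [1, 2, 4, 6]
Four tails, so the longest strictly increasing subsequence has length 4 (e.g. 1, 3, 9, 10).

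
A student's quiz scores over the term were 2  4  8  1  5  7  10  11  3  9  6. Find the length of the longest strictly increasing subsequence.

6

Let dp[i] be the length of the longest such subsequence ending at index i:
i:      1  2  3  4  5  6  7  8  9 10 11
a[i]:   2  4  8  1  5  7 10 11  3  9  6
dp:     1  2  3  1  3  4  5  6  2  5  4
Maximum dp value is 6.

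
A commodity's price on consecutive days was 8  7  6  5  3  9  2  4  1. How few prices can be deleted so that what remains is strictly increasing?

Fewest deletions = n − (longest strictly increasing subsequence).
Patience tails:
8 → extends → [8]
7 → replaces 8 → [7]
6 → replaces 7 → [6]
5 → replaces 6 → [5]
3 → replaces 5 → [3]
9 → extends → [3, 9]
2 → replaces 3 → [2, 9]
4 → replaces 9 → [2, 4]
1 → replaces 2 → [1, 4]
Longest strictly increasing subsequence has length 2, so deletions = 9 − 2 = 7.

7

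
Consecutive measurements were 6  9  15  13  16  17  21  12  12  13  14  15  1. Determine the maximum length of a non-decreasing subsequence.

7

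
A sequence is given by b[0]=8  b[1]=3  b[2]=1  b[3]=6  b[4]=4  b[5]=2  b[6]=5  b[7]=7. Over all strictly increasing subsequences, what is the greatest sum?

19

Let S[i] be the best sum of a strictly increasing subsequence ending at i:
i:      0  1  2  3  4  5  6  7
b[i]:   8  3  1  6  4  2  5  7
S:      8  3  1  9  7  3 12 19
Maximum is 19 (e.g. 3 + 4 + 5 + 7).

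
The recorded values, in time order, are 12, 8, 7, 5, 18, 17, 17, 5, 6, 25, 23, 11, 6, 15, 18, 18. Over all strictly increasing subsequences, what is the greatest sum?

Let S[i] be the best sum of a strictly increasing subsequence ending at i:
i:      1  2  3  4  5  6  7  8  9 10 11 12 13 14 15 16
a[i]:  12  8  7  5 18 17 17  5  6 25 23 11  6 15 18 18
S:     12  8  7  5 30 29 29  5 11 55 53 22 11 37 55 55
Maximum is 55 (e.g. 12 + 18 + 25).

55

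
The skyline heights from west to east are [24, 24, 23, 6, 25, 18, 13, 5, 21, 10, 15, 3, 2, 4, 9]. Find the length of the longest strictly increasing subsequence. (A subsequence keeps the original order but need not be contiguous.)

3

Track the smallest tail for each achievable length (strict):
24 → extends → [24]
24 → already a tail → [24]
23 → replaces 24 → [23]
6 → replaces 23 → [6]
25 → extends → [6, 25]
18 → replaces 25 → [6, 18]
13 → replaces 18 → [6, 13]
5 → replaces 6 → [5, 13]
21 → extends → [5, 13, 21]
10 → replaces 13 → [5, 10, 21]
15 → replaces 21 → [5, 10, 15]
3 → replaces 5 → [3, 10, 15]
2 → replaces 3 → [2, 10, 15]
4 → replaces 10 → [2, 4, 15]
9 → replaces 15 → [2, 4, 9]
Three tails, so the longest strictly increasing subsequence has length 3 (e.g. 6, 18, 21).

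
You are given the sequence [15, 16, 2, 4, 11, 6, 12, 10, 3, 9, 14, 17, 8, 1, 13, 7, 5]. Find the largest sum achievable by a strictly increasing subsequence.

60

Let S[i] be the best sum of a strictly increasing subsequence ending at i:
i:      1  2  3  4  5  6  7  8  9 10 11 12 13 14 15 16 17
a[i]:  15 16  2  4 11  6 12 10  3  9 14 17  8  1 13  7  5
S:     15 31  2  6 17 12 29 22  5 21 43 60 20  1 42 19 11
Maximum is 60 (e.g. 2 + 4 + 11 + 12 + 14 + 17).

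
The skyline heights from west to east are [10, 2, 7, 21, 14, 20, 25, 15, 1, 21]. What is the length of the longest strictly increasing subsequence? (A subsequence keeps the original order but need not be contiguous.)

Let dp[i] be the length of the longest such subsequence ending at index i:
i:      1  2  3  4  5  6  7  8  9 10
a[i]:  10  2  7 21 14 20 25 15  1 21
dp:     1  1  2  3  3  4  5  4  1  5
Maximum dp value is 5.

5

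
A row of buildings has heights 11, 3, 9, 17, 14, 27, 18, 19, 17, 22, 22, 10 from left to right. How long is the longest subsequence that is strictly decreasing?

4

Negate each value so 'decreasing' becomes 'increasing', then run patience tails on the negated sequence:
-11 → extends → [-11]
-3 → extends → [-11, -3]
-9 → replaces -3 → [-11, -9]
-17 → replaces -11 → [-17, -9]
-14 → replaces -9 → [-17, -14]
-27 → replaces -17 → [-27, -14]
-18 → replaces -14 → [-27, -18]
-19 → replaces -18 → [-27, -19]
-17 → extends → [-27, -19, -17]
-22 → replaces -19 → [-27, -22, -17]
-22 → already a tail → [-27, -22, -17]
-10 → extends → [-27, -22, -17, -10]
Four tails, so the longest strictly decreasing subsequence of the original has length 4.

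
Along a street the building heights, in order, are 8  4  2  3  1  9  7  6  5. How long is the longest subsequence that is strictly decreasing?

4

Negate each value so 'decreasing' becomes 'increasing', then run patience tails on the negated sequence:
-8 → extends → [-8]
-4 → extends → [-8, -4]
-2 → extends → [-8, -4, -2]
-3 → replaces -2 → [-8, -4, -3]
-1 → extends → [-8, -4, -3, -1]
-9 → replaces -8 → [-9, -4, -3, -1]
-7 → replaces -4 → [-9, -7, -3, -1]
-6 → replaces -3 → [-9, -7, -6, -1]
-5 → replaces -1 → [-9, -7, -6, -5]
Four tails, so the longest strictly decreasing subsequence of the original has length 4.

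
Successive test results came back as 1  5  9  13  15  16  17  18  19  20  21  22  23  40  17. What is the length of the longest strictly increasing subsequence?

Let dp[i] be the length of the longest such subsequence ending at index i:
i:      1  2  3  4  5  6  7  8  9 10 11 12 13 14 15
a[i]:   1  5  9 13 15 16 17 18 19 20 21 22 23 40 17
dp:     1  2  3  4  5  6  7  8  9 10 11 12 13 14  7
Maximum dp value is 14.

14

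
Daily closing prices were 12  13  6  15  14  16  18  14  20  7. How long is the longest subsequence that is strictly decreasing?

3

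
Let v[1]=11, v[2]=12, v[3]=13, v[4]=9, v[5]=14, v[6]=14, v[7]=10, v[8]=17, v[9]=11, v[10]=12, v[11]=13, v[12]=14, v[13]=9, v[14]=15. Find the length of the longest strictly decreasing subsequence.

3

Negate each value so 'decreasing' becomes 'increasing', then run patience tails on the negated sequence:
-11 → extends → [-11]
-12 → replaces -11 → [-12]
-13 → replaces -12 → [-13]
-9 → extends → [-13, -9]
-14 → replaces -13 → [-14, -9]
-14 → already a tail → [-14, -9]
-10 → replaces -9 → [-14, -10]
-17 → replaces -14 → [-17, -10]
-11 → replaces -10 → [-17, -11]
-12 → replaces -11 → [-17, -12]
-13 → replaces -12 → [-17, -13]
-14 → replaces -13 → [-17, -14]
-9 → extends → [-17, -14, -9]
-15 → replaces -14 → [-17, -15, -9]
Three tails, so the longest strictly decreasing subsequence of the original has length 3.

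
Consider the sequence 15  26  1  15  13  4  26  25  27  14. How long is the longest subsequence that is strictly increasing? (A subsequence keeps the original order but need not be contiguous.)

4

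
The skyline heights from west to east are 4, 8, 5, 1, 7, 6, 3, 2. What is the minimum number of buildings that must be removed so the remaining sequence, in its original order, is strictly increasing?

Fewest deletions = n − (longest strictly increasing subsequence).
i:     1 2 3 4 5 6 7 8
a[i]:  4 8 5 1 7 6 3 2
dp:    1 2 2 1 3 3 2 2
max dp = 3, so deletions = 8 − 3 = 5.

5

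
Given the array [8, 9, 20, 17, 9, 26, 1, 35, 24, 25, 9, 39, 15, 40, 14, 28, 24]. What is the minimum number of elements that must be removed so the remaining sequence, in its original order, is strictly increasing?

10

Fewest deletions = n − (longest strictly increasing subsequence).
i:      1  2  3  4  5  6  7  8  9 10 11 12 13 14 15 16 17
a[i]:   8  9 20 17  9 26  1 35 24 25  9 39 15 40 14 28 24
dp:     1  2  3  3  2  4  1  5  4  5  2  6  3  7  3  6  4
max dp = 7, so deletions = 17 − 7 = 10.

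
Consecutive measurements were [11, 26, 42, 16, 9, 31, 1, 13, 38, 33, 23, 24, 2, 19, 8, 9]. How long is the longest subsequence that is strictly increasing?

Let dp[i] be the length of the longest such subsequence ending at index i:
i:      1  2  3  4  5  6  7  8  9 10 11 12 13 14 15 16
a[i]:  11 26 42 16  9 31  1 13 38 33 23 24  2 19  8  9
dp:     1  2  3  2  1  3  1  2  4  4  3  4  2  3  3  4
Maximum dp value is 4.

4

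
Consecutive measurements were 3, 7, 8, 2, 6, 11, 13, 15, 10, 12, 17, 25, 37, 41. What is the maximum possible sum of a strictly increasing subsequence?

177

Let S[i] be the best sum of a strictly increasing subsequence ending at i:
i:       1   2   3   4   5   6   7   8   9  10  11  12  13  14
a[i]:    3   7   8   2   6  11  13  15  10  12  17  25  37  41
S:       3  10  18   2   9  29  42  57  28  41  74  99 136 177
Maximum is 177 (e.g. 3 + 7 + 8 + 11 + 13 + 15 + 17 + 25 + 37 + 41).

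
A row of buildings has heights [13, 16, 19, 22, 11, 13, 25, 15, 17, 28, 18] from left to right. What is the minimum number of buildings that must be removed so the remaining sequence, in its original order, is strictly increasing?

5

Fewest deletions = n − (longest strictly increasing subsequence).
Patience tails:
13 → extends → [13]
16 → extends → [13, 16]
19 → extends → [13, 16, 19]
22 → extends → [13, 16, 19, 22]
11 → replaces 13 → [11, 16, 19, 22]
13 → replaces 16 → [11, 13, 19, 22]
25 → extends → [11, 13, 19, 22, 25]
15 → replaces 19 → [11, 13, 15, 22, 25]
17 → replaces 22 → [11, 13, 15, 17, 25]
28 → extends → [11, 13, 15, 17, 25, 28]
18 → replaces 25 → [11, 13, 15, 17, 18, 28]
Longest strictly increasing subsequence has length 6, so deletions = 11 − 6 = 5.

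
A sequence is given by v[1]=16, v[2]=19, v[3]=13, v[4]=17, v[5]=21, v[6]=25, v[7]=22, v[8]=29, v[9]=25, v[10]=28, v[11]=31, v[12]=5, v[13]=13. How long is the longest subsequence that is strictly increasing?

7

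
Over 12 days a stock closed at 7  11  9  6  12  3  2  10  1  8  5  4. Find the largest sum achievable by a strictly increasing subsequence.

Let S[i] be the best sum of a strictly increasing subsequence ending at i:
i:      1  2  3  4  5  6  7  8  9 10 11 12
a[i]:   7 11  9  6 12  3  2 10  1  8  5  4
S:      7 18 16  6 30  3  2 26  1 15  8  7
Maximum is 30 (e.g. 7 + 11 + 12).

30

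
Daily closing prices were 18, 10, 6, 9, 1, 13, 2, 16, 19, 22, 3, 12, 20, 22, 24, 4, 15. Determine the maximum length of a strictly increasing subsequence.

8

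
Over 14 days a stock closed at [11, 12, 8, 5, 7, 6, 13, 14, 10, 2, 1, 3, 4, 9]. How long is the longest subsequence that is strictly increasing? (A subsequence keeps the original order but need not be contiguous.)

Track the smallest tail for each achievable length (strict):
11 → extends → [11]
12 → extends → [11, 12]
8 → replaces 11 → [8, 12]
5 → replaces 8 → [5, 12]
7 → replaces 12 → [5, 7]
6 → replaces 7 → [5, 6]
13 → extends → [5, 6, 13]
14 → extends → [5, 6, 13, 14]
10 → replaces 13 → [5, 6, 10, 14]
2 → replaces 5 → [2, 6, 10, 14]
1 → replaces 2 → [1, 6, 10, 14]
3 → replaces 6 → [1, 3, 10, 14]
4 → replaces 10 → [1, 3, 4, 14]
9 → replaces 14 → [1, 3, 4, 9]
Four tails, so the longest strictly increasing subsequence has length 4 (e.g. 11, 12, 13, 14).

4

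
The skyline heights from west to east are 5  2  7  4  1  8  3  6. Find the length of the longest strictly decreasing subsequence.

3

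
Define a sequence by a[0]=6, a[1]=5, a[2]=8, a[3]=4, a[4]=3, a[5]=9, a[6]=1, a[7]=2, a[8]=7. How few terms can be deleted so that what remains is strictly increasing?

6

Fewest deletions = n − (longest strictly increasing subsequence).
Patience tails:
6 → extends → [6]
5 → replaces 6 → [5]
8 → extends → [5, 8]
4 → replaces 5 → [4, 8]
3 → replaces 4 → [3, 8]
9 → extends → [3, 8, 9]
1 → replaces 3 → [1, 8, 9]
2 → replaces 8 → [1, 2, 9]
7 → replaces 9 → [1, 2, 7]
Longest strictly increasing subsequence has length 3, so deletions = 9 − 3 = 6.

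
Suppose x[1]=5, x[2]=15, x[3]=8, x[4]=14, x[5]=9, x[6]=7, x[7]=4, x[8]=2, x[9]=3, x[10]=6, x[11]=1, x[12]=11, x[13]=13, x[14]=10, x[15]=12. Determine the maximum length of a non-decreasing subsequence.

5

Track the smallest tail for each achievable length (allowing ties):
5 → extends → [5]
15 → extends → [5, 15]
8 → replaces 15 → [5, 8]
14 → extends → [5, 8, 14]
9 → replaces 14 → [5, 8, 9]
7 → replaces 8 → [5, 7, 9]
4 → replaces 5 → [4, 7, 9]
2 → replaces 4 → [2, 7, 9]
3 → replaces 7 → [2, 3, 9]
6 → replaces 9 → [2, 3, 6]
1 → replaces 2 → [1, 3, 6]
11 → extends → [1, 3, 6, 11]
13 → extends → [1, 3, 6, 11, 13]
10 → replaces 11 → [1, 3, 6, 10, 13]
12 → replaces 13 → [1, 3, 6, 10, 12]
Five tails, so the longest non-decreasing subsequence has length 5 (e.g. 5, 8, 9, 11, 13).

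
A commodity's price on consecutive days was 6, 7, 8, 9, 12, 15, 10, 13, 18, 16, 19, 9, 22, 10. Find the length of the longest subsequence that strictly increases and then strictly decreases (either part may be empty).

10

inc[i] = longest strictly increasing subsequence ending at i; dec[i] = longest strictly decreasing subsequence starting at i:
i:      1  2  3  4  5  6  7  8  9 10 11 12 13 14
a[i]:   6  7  8  9 12 15 10 13 18 16 19  9 22 10
inc:    1  2  3  4  5  6  5  6  7  7  8  4  9  5
dec:    1  1  1  1  3  3  2  2  3  2  2  1  2  1
Best peak at i=13 (value 22): inc=9, dec=2, length 9+2−1 = 10.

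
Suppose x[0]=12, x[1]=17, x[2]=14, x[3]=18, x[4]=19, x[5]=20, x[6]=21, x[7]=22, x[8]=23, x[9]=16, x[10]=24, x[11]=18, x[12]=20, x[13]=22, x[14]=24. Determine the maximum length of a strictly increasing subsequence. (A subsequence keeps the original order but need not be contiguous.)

9

Track the smallest tail for each achievable length (strict):
12 → extends → [12]
17 → extends → [12, 17]
14 → replaces 17 → [12, 14]
18 → extends → [12, 14, 18]
19 → extends → [12, 14, 18, 19]
20 → extends → [12, 14, 18, 19, 20]
21 → extends → [12, 14, 18, 19, 20, 21]
22 → extends → [12, 14, 18, 19, 20, 21, 22]
23 → extends → [12, 14, 18, 19, 20, 21, 22, 23]
16 → replaces 18 → [12, 14, 16, 19, 20, 21, 22, 23]
24 → extends → [12, 14, 16, 19, 20, 21, 22, 23, 24]
18 → replaces 19 → [12, 14, 16, 18, 20, 21, 22, 23, 24]
20 → already a tail → [12, 14, 16, 18, 20, 21, 22, 23, 24]
22 → already a tail → [12, 14, 16, 18, 20, 21, 22, 23, 24]
24 → already a tail → [12, 14, 16, 18, 20, 21, 22, 23, 24]
Nine tails, so the longest strictly increasing subsequence has length 9 (e.g. 12, 17, 18, 19, 20, 21, 22, 23, 24).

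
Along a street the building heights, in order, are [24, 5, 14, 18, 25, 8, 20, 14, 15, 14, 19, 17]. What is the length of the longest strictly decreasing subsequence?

Negate each value so 'decreasing' becomes 'increasing', then run patience tails on the negated sequence:
-24 → extends → [-24]
-5 → extends → [-24, -5]
-14 → replaces -5 → [-24, -14]
-18 → replaces -14 → [-24, -18]
-25 → replaces -24 → [-25, -18]
-8 → extends → [-25, -18, -8]
-20 → replaces -18 → [-25, -20, -8]
-14 → replaces -8 → [-25, -20, -14]
-15 → replaces -14 → [-25, -20, -15]
-14 → extends → [-25, -20, -15, -14]
-19 → replaces -15 → [-25, -20, -19, -14]
-17 → replaces -14 → [-25, -20, -19, -17]
Four tails, so the longest strictly decreasing subsequence of the original has length 4.

4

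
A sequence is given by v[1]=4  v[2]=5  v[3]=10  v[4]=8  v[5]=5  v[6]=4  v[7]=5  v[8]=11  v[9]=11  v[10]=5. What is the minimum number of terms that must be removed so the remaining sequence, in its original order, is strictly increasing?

Fewest deletions = n − (longest strictly increasing subsequence).
i:      1  2  3  4  5  6  7  8  9 10
v[i]:   4  5 10  8  5  4  5 11 11  5
dp:     1  2  3  3  2  1  2  4  4  2
max dp = 4, so deletions = 10 − 4 = 6.

6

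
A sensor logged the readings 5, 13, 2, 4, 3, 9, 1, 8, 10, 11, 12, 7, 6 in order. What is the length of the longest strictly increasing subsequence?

Let dp[i] be the length of the longest such subsequence ending at index i:
i:      1  2  3  4  5  6  7  8  9 10 11 12 13
a[i]:   5 13  2  4  3  9  1  8 10 11 12  7  6
dp:     1  2  1  2  2  3  1  3  4  5  6  3  3
Maximum dp value is 6.

6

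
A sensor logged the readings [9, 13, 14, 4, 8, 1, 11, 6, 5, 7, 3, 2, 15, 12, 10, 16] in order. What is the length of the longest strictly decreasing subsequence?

6

Let dp[i] be the longest strictly decreasing subsequence ending at i:
i:      1  2  3  4  5  6  7  8  9 10 11 12 13 14 15 16
a[i]:   9 13 14  4  8  1 11  6  5  7  3  2 15 12 10 16
dp:     1  1  1  2  2  3  2  3  4  3  5  6  1  2  3  1
Maximum is 6.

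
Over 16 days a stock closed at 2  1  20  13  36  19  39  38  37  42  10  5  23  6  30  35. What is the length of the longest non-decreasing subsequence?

6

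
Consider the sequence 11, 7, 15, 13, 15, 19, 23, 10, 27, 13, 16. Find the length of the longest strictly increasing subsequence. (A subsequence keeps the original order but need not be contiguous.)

6

Let dp[i] be the length of the longest such subsequence ending at index i:
i:      1  2  3  4  5  6  7  8  9 10 11
a[i]:  11  7 15 13 15 19 23 10 27 13 16
dp:     1  1  2  2  3  4  5  2  6  3  4
Maximum dp value is 6.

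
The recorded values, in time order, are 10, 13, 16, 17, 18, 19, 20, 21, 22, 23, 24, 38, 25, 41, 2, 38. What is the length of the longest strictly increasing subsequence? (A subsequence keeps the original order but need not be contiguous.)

Let dp[i] be the length of the longest such subsequence ending at index i:
i:      1  2  3  4  5  6  7  8  9 10 11 12 13 14 15 16
a[i]:  10 13 16 17 18 19 20 21 22 23 24 38 25 41  2 38
dp:     1  2  3  4  5  6  7  8  9 10 11 12 12 13  1 13
Maximum dp value is 13.

13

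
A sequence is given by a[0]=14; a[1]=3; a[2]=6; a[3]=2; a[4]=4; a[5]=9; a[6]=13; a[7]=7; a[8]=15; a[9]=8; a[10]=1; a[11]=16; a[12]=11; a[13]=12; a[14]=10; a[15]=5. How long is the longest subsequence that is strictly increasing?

6

Track the smallest tail for each achievable length (strict):
14 → extends → [14]
3 → replaces 14 → [3]
6 → extends → [3, 6]
2 → replaces 3 → [2, 6]
4 → replaces 6 → [2, 4]
9 → extends → [2, 4, 9]
13 → extends → [2, 4, 9, 13]
7 → replaces 9 → [2, 4, 7, 13]
15 → extends → [2, 4, 7, 13, 15]
8 → replaces 13 → [2, 4, 7, 8, 15]
1 → replaces 2 → [1, 4, 7, 8, 15]
16 → extends → [1, 4, 7, 8, 15, 16]
11 → replaces 15 → [1, 4, 7, 8, 11, 16]
12 → replaces 16 → [1, 4, 7, 8, 11, 12]
10 → replaces 11 → [1, 4, 7, 8, 10, 12]
5 → replaces 7 → [1, 4, 5, 8, 10, 12]
Six tails, so the longest strictly increasing subsequence has length 6 (e.g. 3, 6, 9, 13, 15, 16).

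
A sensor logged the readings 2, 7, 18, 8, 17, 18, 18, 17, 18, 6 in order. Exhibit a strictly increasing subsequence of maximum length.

2, 7, 8, 17, 18

Patience tails give the LIS length; then backtrack through the dp parents:
2 → extends → [2]
7 → extends → [2, 7]
18 → extends → [2, 7, 18]
8 → replaces 18 → [2, 7, 8]
17 → extends → [2, 7, 8, 17]
18 → extends → [2, 7, 8, 17, 18]
18 → already a tail → [2, 7, 8, 17, 18]
17 → already a tail → [2, 7, 8, 17, 18]
18 → already a tail → [2, 7, 8, 17, 18]
6 → replaces 7 → [2, 6, 8, 17, 18]
Length 5; one witness is 2, 7, 8, 17, 18.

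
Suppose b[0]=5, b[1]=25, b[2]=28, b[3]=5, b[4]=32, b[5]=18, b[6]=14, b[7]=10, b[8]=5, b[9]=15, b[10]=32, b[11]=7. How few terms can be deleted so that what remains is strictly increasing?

Fewest deletions = n − (longest strictly increasing subsequence).
Patience tails:
5 → extends → [5]
25 → extends → [5, 25]
28 → extends → [5, 25, 28]
5 → already a tail → [5, 25, 28]
32 → extends → [5, 25, 28, 32]
18 → replaces 25 → [5, 18, 28, 32]
14 → replaces 18 → [5, 14, 28, 32]
10 → replaces 14 → [5, 10, 28, 32]
5 → already a tail → [5, 10, 28, 32]
15 → replaces 28 → [5, 10, 15, 32]
32 → already a tail → [5, 10, 15, 32]
7 → replaces 10 → [5, 7, 15, 32]
Longest strictly increasing subsequence has length 4, so deletions = 12 − 4 = 8.

8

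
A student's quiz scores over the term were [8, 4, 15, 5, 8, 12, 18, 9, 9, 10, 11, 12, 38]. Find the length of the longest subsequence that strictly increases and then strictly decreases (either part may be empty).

inc[i] = longest strictly increasing subsequence ending at i; dec[i] = longest strictly decreasing subsequence starting at i:
i:      1  2  3  4  5  6  7  8  9 10 11 12 13
a[i]:   8  4 15  5  8 12 18  9  9 10 11 12 38
inc:    1  1  2  2  3  4  5  4  4  5  6  7  8
dec:    2  1  3  1  1  2  2  1  1  1  1  1  1
Best peak at i=13 (value 38): inc=8, dec=1, length 8+1−1 = 8.

8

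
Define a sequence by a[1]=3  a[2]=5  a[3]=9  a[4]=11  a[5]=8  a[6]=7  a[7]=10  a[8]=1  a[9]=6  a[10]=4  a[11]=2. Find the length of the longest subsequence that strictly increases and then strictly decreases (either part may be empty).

inc[i] = longest strictly increasing subsequence ending at i; dec[i] = longest strictly decreasing subsequence starting at i:
i:      1  2  3  4  5  6  7  8  9 10 11
a[i]:   3  5  9 11  8  7 10  1  6  4  2
inc:    1  2  3  4  3  3  4  1  3  2  2
dec:    2  3  6  6  5  4  4  1  3  2  1
Best peak at i=4 (value 11): inc=4, dec=6, length 4+6−1 = 9.

9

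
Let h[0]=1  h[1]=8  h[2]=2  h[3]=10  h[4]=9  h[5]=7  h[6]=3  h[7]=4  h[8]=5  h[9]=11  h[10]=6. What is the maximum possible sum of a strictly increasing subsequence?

30

Let S[i] be the best sum of a strictly increasing subsequence ending at i:
i:      0  1  2  3  4  5  6  7  8  9 10
h[i]:   1  8  2 10  9  7  3  4  5 11  6
S:      1  9  3 19 18 10  6 10 15 30 21
Maximum is 30 (e.g. 1 + 8 + 10 + 11).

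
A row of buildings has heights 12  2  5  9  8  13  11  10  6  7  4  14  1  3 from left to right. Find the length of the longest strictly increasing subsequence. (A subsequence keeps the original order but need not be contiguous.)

5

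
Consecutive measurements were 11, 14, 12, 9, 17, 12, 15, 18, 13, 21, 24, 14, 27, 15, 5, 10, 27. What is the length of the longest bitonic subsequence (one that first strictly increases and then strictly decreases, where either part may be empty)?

9

inc[i] = longest strictly increasing subsequence ending at i; dec[i] = longest strictly decreasing subsequence starting at i:
i:      1  2  3  4  5  6  7  8  9 10 11 12 13 14 15 16 17
a[i]:  11 14 12  9 17 12 15 18 13 21 24 14 27 15  5 10 27
inc:    1  2  2  1  3  2  3  4  3  5  6  4  7  5  1  2  7
dec:    3  4  3  2  4  2  3  3  2  3  3  2  3  2  1  1  1
Best peak at i=13 (value 27): inc=7, dec=3, length 7+3−1 = 9.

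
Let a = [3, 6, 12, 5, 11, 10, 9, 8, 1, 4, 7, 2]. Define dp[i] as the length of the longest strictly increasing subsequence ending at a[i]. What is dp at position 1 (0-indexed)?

dp[i] = 1 + max{dp[j] : j<i, a[j]<a[i]} (or 1 if no such j):
i:      0  1  2  3  4  5  6  7  8  9 10 11
a[i]:   3  6 12  5 11 10  9  8  1  4  7  2
dp:     1  2  3  2  3  3  3  3  1  2  3  2
At index 1 the value is 2.

2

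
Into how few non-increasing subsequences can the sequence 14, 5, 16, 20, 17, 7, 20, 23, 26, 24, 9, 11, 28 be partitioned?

The minimum number of non-increasing subsequences covering a sequence equals the length of its longest strictly increasing subsequence.
LIS length is 7 (e.g. 14, 16, 17, 20, 23, 26, 28), so 7 piles are needed.

7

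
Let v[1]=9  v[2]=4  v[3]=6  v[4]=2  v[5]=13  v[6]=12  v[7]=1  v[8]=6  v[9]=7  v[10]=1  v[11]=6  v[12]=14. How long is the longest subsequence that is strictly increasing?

Let dp[i] be the length of the longest such subsequence ending at index i:
i:      1  2  3  4  5  6  7  8  9 10 11 12
v[i]:   9  4  6  2 13 12  1  6  7  1  6 14
dp:     1  1  2  1  3  3  1  2  3  1  2  4
Maximum dp value is 4.

4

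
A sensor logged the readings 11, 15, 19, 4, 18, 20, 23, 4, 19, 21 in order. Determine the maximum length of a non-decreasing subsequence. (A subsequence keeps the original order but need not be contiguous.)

5

Track the smallest tail for each achievable length (allowing ties):
11 → extends → [11]
15 → extends → [11, 15]
19 → extends → [11, 15, 19]
4 → replaces 11 → [4, 15, 19]
18 → replaces 19 → [4, 15, 18]
20 → extends → [4, 15, 18, 20]
23 → extends → [4, 15, 18, 20, 23]
4 → replaces 15 → [4, 4, 18, 20, 23]
19 → replaces 20 → [4, 4, 18, 19, 23]
21 → replaces 23 → [4, 4, 18, 19, 21]
Five tails, so the longest non-decreasing subsequence has length 5 (e.g. 11, 15, 19, 20, 23).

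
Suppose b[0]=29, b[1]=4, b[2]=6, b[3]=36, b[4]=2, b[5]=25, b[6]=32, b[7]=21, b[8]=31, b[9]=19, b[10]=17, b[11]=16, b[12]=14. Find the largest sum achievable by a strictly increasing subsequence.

Let S[i] be the best sum of a strictly increasing subsequence ending at i:
i:      0  1  2  3  4  5  6  7  8  9 10 11 12
b[i]:  29  4  6 36  2 25 32 21 31 19 17 16 14
S:     29  4 10 65  2 35 67 31 66 29 27 26 24
Maximum is 67 (e.g. 4 + 6 + 25 + 32).

67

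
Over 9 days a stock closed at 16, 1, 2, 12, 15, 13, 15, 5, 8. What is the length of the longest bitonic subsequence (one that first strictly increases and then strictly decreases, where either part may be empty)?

6

inc[i] = longest strictly increasing subsequence ending at i; dec[i] = longest strictly decreasing subsequence starting at i:
i:      1  2  3  4  5  6  7  8  9
a[i]:  16  1  2 12 15 13 15  5  8
inc:    1  1  2  3  4  4  5  3  4
dec:    4  1  1  2  3  2  2  1  1
Best peak at i=5 (value 15): inc=4, dec=3, length 4+3−1 = 6.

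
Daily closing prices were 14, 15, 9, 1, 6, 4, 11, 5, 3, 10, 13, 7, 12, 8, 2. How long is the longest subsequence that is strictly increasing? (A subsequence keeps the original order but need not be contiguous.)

5

Let dp[i] be the length of the longest such subsequence ending at index i:
i:      1  2  3  4  5  6  7  8  9 10 11 12 13 14 15
a[i]:  14 15  9  1  6  4 11  5  3 10 13  7 12  8  2
dp:     1  2  1  1  2  2  3  3  2  4  5  4  5  5  2
Maximum dp value is 5.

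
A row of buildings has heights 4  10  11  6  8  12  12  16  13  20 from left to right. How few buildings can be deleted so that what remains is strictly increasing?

4

Fewest deletions = n − (longest strictly increasing subsequence).
i:      1  2  3  4  5  6  7  8  9 10
a[i]:   4 10 11  6  8 12 12 16 13 20
dp:     1  2  3  2  3  4  4  5  5  6
max dp = 6, so deletions = 10 − 6 = 4.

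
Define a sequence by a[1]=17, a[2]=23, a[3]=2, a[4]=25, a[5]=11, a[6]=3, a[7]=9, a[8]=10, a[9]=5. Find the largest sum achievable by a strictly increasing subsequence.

65

Let S[i] be the best sum of a strictly increasing subsequence ending at i:
i:      1  2  3  4  5  6  7  8  9
a[i]:  17 23  2 25 11  3  9 10  5
S:     17 40  2 65 13  5 14 24 10
Maximum is 65 (e.g. 17 + 23 + 25).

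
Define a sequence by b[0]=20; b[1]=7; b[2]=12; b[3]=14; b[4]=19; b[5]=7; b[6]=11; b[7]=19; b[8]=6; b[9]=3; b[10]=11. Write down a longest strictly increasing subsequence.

Patience tails give the LIS length; then backtrack through the dp parents:
20 → extends → [20]
7 → replaces 20 → [7]
12 → extends → [7, 12]
14 → extends → [7, 12, 14]
19 → extends → [7, 12, 14, 19]
7 → already a tail → [7, 12, 14, 19]
11 → replaces 12 → [7, 11, 14, 19]
19 → already a tail → [7, 11, 14, 19]
6 → replaces 7 → [6, 11, 14, 19]
3 → replaces 6 → [3, 11, 14, 19]
11 → already a tail → [3, 11, 14, 19]
Length 4; one witness is 7, 12, 14, 19.

7, 12, 14, 19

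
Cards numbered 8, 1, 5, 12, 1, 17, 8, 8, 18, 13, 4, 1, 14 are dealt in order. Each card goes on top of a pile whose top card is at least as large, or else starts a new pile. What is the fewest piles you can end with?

5

The minimum number of non-increasing subsequences covering a sequence equals the length of its longest strictly increasing subsequence.
LIS length is 5 (e.g. 1, 5, 12, 17, 18), so 5 piles are needed.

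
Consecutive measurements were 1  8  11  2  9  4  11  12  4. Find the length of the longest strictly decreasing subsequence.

Negate each value so 'decreasing' becomes 'increasing', then run patience tails on the negated sequence:
-1 → extends → [-1]
-8 → replaces -1 → [-8]
-11 → replaces -8 → [-11]
-2 → extends → [-11, -2]
-9 → replaces -2 → [-11, -9]
-4 → extends → [-11, -9, -4]
-11 → already a tail → [-11, -9, -4]
-12 → replaces -11 → [-12, -9, -4]
-4 → already a tail → [-12, -9, -4]
Three tails, so the longest strictly decreasing subsequence of the original has length 3.

3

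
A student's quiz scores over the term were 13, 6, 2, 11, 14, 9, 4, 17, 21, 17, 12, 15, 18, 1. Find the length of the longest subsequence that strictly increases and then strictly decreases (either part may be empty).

8

inc[i] = longest strictly increasing subsequence ending at i; dec[i] = longest strictly decreasing subsequence starting at i:
i:      1  2  3  4  5  6  7  8  9 10 11 12 13 14
a[i]:  13  6  2 11 14  9  4 17 21 17 12 15 18  1
inc:    1  1  1  2  3  2  2  4  5  4  3  4  5  1
dec:    5  3  2  4  4  3  2  3  4  3  2  2  2  1
Best peak at i=9 (value 21): inc=5, dec=4, length 5+4−1 = 8.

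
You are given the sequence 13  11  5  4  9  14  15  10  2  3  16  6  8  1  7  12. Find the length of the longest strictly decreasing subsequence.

6

Let dp[i] be the longest strictly decreasing subsequence ending at i:
i:      1  2  3  4  5  6  7  8  9 10 11 12 13 14 15 16
a[i]:  13 11  5  4  9 14 15 10  2  3 16  6  8  1  7 12
dp:     1  2  3  4  3  1  1  3  5  5  1  4  4  6  5  2
Maximum is 6.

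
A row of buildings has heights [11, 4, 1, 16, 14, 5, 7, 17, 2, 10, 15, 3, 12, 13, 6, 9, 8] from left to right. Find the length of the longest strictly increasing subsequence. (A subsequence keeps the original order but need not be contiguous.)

Let dp[i] be the length of the longest such subsequence ending at index i:
i:      1  2  3  4  5  6  7  8  9 10 11 12 13 14 15 16 17
a[i]:  11  4  1 16 14  5  7 17  2 10 15  3 12 13  6  9  8
dp:     1  1  1  2  2  2  3  4  2  4  5  3  5  6  4  5  5
Maximum dp value is 6.

6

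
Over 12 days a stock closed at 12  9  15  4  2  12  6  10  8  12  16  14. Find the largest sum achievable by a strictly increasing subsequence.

Let S[i] be the best sum of a strictly increasing subsequence ending at i:
i:      1  2  3  4  5  6  7  8  9 10 11 12
a[i]:  12  9 15  4  2 12  6 10  8 12 16 14
S:     12  9 27  4  2 21 10 20 18 32 48 46
Maximum is 48 (e.g. 4 + 6 + 10 + 12 + 16).

48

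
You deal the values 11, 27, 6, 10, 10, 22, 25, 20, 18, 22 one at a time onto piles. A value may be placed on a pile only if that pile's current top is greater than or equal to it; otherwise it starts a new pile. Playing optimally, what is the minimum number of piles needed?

Place each on the leftmost legal pile:
11 → new pile 1 (tops now [11])
27 → new pile 2 (tops now [11, 27])
6 → pile 1 (tops now [6, 27])
10 → pile 2 (tops now [6, 10])
10 → pile 2 (tops now [6, 10])
22 → new pile 3 (tops now [6, 10, 22])
25 → new pile 4 (tops now [6, 10, 22, 25])
20 → pile 3 (tops now [6, 10, 20, 25])
18 → pile 3 (tops now [6, 10, 18, 25])
22 → pile 4 (tops now [6, 10, 18, 22])
Four piles.

4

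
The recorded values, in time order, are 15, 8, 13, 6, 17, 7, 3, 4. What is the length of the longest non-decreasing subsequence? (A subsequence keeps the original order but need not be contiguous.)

3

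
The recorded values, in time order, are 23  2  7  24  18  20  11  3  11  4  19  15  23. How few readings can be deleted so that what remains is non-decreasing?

Fewest deletions = n − (longest non-decreasing subsequence).
Patience tails:
23 → extends → [23]
2 → replaces 23 → [2]
7 → extends → [2, 7]
24 → extends → [2, 7, 24]
18 → replaces 24 → [2, 7, 18]
20 → extends → [2, 7, 18, 20]
11 → replaces 18 → [2, 7, 11, 20]
3 → replaces 7 → [2, 3, 11, 20]
11 → replaces 20 → [2, 3, 11, 11]
4 → replaces 11 → [2, 3, 4, 11]
19 → extends → [2, 3, 4, 11, 19]
15 → replaces 19 → [2, 3, 4, 11, 15]
23 → extends → [2, 3, 4, 11, 15, 23]
Longest non-decreasing subsequence has length 6, so deletions = 13 − 6 = 7.

7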